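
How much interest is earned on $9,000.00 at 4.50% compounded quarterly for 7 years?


Compound interest earned = final amount − principal.
A = P(1 + r/n)^(nt) = $9,000.00 × (1 + 0.045/4)^(4 × 7) = $12,310.66
Interest = A − P = $12,310.66 − $9,000.00 = $3,310.66

Interest = A - P = $3,310.66


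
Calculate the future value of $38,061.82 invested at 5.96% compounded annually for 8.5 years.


Compound interest formula: A = P(1 + r/n)^(nt)
A = $38,061.82 × (1 + 0.0596/1)^(1 × 8.5)
Growth factor: (1 + 0.0596/1)^8.5 = 1.635711
A = $38,061.82 × 1.635711
A = $62,258.14

A = P(1 + r/n)^(nt) = $62,258.14


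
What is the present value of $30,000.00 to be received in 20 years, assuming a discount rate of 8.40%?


Present value formula: PV = FV / (1 + r)^t
PV = $30,000.00 / (1 + 0.084)^20
PV = $30,000.00 / 5.018635
PV = $5,977.72

PV = FV / (1 + r)^t = $5,977.72


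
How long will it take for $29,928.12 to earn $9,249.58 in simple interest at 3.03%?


Rearrange the simple interest formula for t:
I = P × r × t  ⇒  t = I / (P × r)
t = $9,249.58 / ($29,928.12 × 0.0303)
t = 10.2

t = I/(P×r) = 10.2 years


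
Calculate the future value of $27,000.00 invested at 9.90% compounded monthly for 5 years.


Compound interest formula: A = P(1 + r/n)^(nt)
A = $27,000.00 × (1 + 0.099/12)^(12 × 5)
Growth factor: (1 + 0.099/12)^60 = 1.6371702
A = $27,000.00 × 1.6371702
A = $44,203.60

A = P(1 + r/n)^(nt) = $44,203.60


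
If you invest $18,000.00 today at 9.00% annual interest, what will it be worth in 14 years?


Future value formula: FV = PV × (1 + r)^t
FV = $18,000.00 × (1 + 0.09)^14
FV = $18,000.00 × 3.341727
FV = $60,151.09

FV = PV × (1 + r)^t = $60,151.09


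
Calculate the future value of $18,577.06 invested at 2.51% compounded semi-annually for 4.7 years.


Compound interest formula: A = P(1 + r/n)^(nt)
A = $18,577.06 × (1 + 0.0251/2)^(2 × 4.7)
Growth factor: (1 + 0.0251/2)^9.4 = 1.1243846
A = $18,577.06 × 1.1243846
A = $20,887.76

A = P(1 + r/n)^(nt) = $20,887.76


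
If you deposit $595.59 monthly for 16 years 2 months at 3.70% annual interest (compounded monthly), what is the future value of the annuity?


Future value of an ordinary annuity: FV = PMT × ((1 + r)^n − 1) / r
Monthly rate r = 0.037/12 ≈ 0.00308333, n = 194
FV = $595.59 × ((1 + 0.037/12)^194 − 1) / (0.037/12)
FV = $595.59 × 265.008093
FV = $157,836.17

FV = PMT × ((1+r)^n - 1)/r = $157,836.17


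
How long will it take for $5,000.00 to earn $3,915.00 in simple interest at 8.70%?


Rearrange the simple interest formula for t:
I = P × r × t  ⇒  t = I / (P × r)
t = $3,915.00 / ($5,000.00 × 0.087)
t = 9

t = I/(P×r) = 9 years


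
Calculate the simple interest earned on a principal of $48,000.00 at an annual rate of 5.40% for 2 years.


Simple interest formula: I = P × r × t
I = $48,000.00 × 0.054 × 2
I = $5,184.00

I = P × r × t = $5,184.00


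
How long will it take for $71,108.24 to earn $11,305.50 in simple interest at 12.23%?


Rearrange the simple interest formula for t:
I = P × r × t  ⇒  t = I / (P × r)
t = $11,305.50 / ($71,108.24 × 0.1223)
t = 1.3

t = I/(P×r) = 1.3 years


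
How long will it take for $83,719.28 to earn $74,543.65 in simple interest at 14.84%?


Rearrange the simple interest formula for t:
I = P × r × t  ⇒  t = I / (P × r)
t = $74,543.65 / ($83,719.28 × 0.1484)
t = 6

t = I/(P×r) = 6 years


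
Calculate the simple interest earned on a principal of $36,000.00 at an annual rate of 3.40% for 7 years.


Simple interest formula: I = P × r × t
I = $36,000.00 × 0.034 × 7
I = $8,568.00

I = P × r × t = $8,568.00


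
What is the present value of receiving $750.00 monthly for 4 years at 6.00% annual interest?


Present value of an ordinary annuity: PV = PMT × (1 − (1 + r)^(−n)) / r
Monthly rate r = 0.06/12 = 0.005, n = 48
PV = $750.00 × (1 − (1 + 0.06/12)^(−48)) / (0.06/12)
PV = $750.00 × 42.580318
PV = $31,935.24

PV = PMT × (1-(1+r)^(-n))/r = $31,935.24


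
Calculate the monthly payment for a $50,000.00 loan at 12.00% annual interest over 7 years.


Loan payment formula: PMT = PV × r / (1 − (1 + r)^(−n))
Monthly rate r = 0.12/12 = 0.01, n = 84 months
Denominator: 1 − (1 + 0.12/12)^(−84) = 0.566485
PMT = $50,000.00 × (0.12/12) / 0.566485
PMT = $882.64 per month

PMT = PV × r / (1-(1+r)^(-n)) = $882.64/month


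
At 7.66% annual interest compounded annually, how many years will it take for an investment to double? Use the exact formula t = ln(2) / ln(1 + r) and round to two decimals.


Doubling condition: (1 + r)^t = 2
Take ln of both sides: t × ln(1 + r) = ln(2)
t = ln(2) / ln(1 + r)
t = 0.693147 / 0.073808
t = 9.39

t = ln(2) / ln(1 + r) = 9.39 years


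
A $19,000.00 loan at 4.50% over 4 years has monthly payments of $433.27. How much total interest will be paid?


Total paid over the life of the loan = PMT × n.
Total paid = $433.27 × 48 = $20,796.96
Total interest = total paid − principal = $20,796.96 − $19,000.00 = $1,796.96

Total interest = (PMT × n) - PV = $1,796.96


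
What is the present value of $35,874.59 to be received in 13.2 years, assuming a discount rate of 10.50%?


Present value formula: PV = FV / (1 + r)^t
PV = $35,874.59 / (1 + 0.105)^13.2
PV = $35,874.59 / 3.735787
PV = $9,602.95

PV = FV / (1 + r)^t = $9,602.95


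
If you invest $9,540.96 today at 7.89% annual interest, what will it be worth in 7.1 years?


Future value formula: FV = PV × (1 + r)^t
FV = $9,540.96 × (1 + 0.0789)^7.1
FV = $9,540.96 × 1.7146144
FV = $16,359.07

FV = PV × (1 + r)^t = $16,359.07


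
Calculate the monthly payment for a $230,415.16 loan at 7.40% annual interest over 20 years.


Loan payment formula: PMT = PV × r / (1 − (1 + r)^(−n))
Monthly rate r = 0.074/12 ≈ 0.00616667, n = 240 months
Denominator: 1 − (1 + 0.074/12)^(−240) = 0.771325
PMT = $230,415.16 × (0.074/12) / 0.771325
PMT = $1,842.15 per month

PMT = PV × r / (1-(1+r)^(-n)) = $1,842.15/month


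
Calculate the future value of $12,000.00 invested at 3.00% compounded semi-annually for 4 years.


Compound interest formula: A = P(1 + r/n)^(nt)
A = $12,000.00 × (1 + 0.03/2)^(2 × 4)
Growth factor: (1 + 0.03/2)^8 = 1.1264926
A = $12,000.00 × 1.1264926
A = $13,517.91

A = P(1 + r/n)^(nt) = $13,517.91


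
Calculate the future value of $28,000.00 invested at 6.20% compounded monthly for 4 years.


Compound interest formula: A = P(1 + r/n)^(nt)
A = $28,000.00 × (1 + 0.062/12)^(12 × 4)
Growth factor: (1 + 0.062/12)^48 = 1.280642
A = $28,000.00 × 1.280642
A = $35,857.98

A = P(1 + r/n)^(nt) = $35,857.98


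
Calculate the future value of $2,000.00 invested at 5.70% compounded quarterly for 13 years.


Compound interest formula: A = P(1 + r/n)^(nt)
A = $2,000.00 × (1 + 0.057/4)^(4 × 13)
Growth factor: (1 + 0.057/4)^52 = 2.087088
A = $2,000.00 × 2.087088
A = $4,174.18

A = P(1 + r/n)^(nt) = $4,174.18


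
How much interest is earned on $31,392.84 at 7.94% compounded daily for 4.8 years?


Compound interest earned = final amount − principal.
A = P(1 + r/n)^(nt) = $31,392.84 × (1 + 0.0794/365)^(365 × 4.8) = $45,954.80
Interest = A − P = $45,954.80 − $31,392.84 = $14,561.96

Interest = A - P = $14,561.96


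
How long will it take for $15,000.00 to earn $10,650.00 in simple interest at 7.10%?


Rearrange the simple interest formula for t:
I = P × r × t  ⇒  t = I / (P × r)
t = $10,650.00 / ($15,000.00 × 0.071)
t = 10

t = I/(P×r) = 10 years


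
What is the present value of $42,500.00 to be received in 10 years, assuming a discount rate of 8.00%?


Present value formula: PV = FV / (1 + r)^t
PV = $42,500.00 / (1 + 0.08)^10
PV = $42,500.00 / 2.158925
PV = $19,685.72

PV = FV / (1 + r)^t = $19,685.72


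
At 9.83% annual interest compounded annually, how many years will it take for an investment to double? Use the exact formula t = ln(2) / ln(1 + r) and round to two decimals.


Doubling condition: (1 + r)^t = 2
Take ln of both sides: t × ln(1 + r) = ln(2)
t = ln(2) / ln(1 + r)
t = 0.693147 / 0.093764
t = 7.39

t = ln(2) / ln(1 + r) = 7.39 years


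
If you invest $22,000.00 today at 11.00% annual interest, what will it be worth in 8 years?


Future value formula: FV = PV × (1 + r)^t
FV = $22,000.00 × (1 + 0.11)^8
FV = $22,000.00 × 2.3045378
FV = $50,699.83

FV = PV × (1 + r)^t = $50,699.83


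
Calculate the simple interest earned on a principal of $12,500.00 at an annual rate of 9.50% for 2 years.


Simple interest formula: I = P × r × t
I = $12,500.00 × 0.095 × 2
I = $2,375.00

I = P × r × t = $2,375.00


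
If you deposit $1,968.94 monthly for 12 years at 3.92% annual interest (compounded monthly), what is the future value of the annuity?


Future value of an ordinary annuity: FV = PMT × ((1 + r)^n − 1) / r
Monthly rate r = 0.0392/12 ≈ 0.00326667, n = 144
FV = $1,968.94 × ((1 + 0.0392/12)^144 − 1) / (0.0392/12)
FV = $1,968.94 × 183.492141
FV = $361,285.02

FV = PMT × ((1+r)^n - 1)/r = $361,285.02


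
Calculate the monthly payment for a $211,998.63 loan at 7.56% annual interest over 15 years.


Loan payment formula: PMT = PV × r / (1 − (1 + r)^(−n))
Monthly rate r = 0.0756/12 = 0.0063, n = 180 months
Denominator: 1 − (1 + 0.0756/12)^(−180) = 0.677110
PMT = $211,998.63 × (0.0756/12) / 0.677110
PMT = $1,972.49 per month

PMT = PV × r / (1-(1+r)^(-n)) = $1,972.49/month


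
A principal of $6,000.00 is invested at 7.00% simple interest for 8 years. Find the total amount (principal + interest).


Total amount formula: A = P(1 + rt) = P + P·r·t
Interest: I = P × r × t = $6,000.00 × 0.07 × 8 = $3,360.00
A = P + I = $6,000.00 + $3,360.00 = $9,360.00

A = P + I = P(1 + rt) = $9,360.00


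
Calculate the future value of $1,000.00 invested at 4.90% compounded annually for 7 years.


Compound interest formula: A = P(1 + r/n)^(nt)
A = $1,000.00 × (1 + 0.049/1)^(1 × 7)
Growth factor: (1 + 0.049/1)^7 = 1.397747
A = $1,000.00 × 1.397747
A = $1,397.75

A = P(1 + r/n)^(nt) = $1,397.75


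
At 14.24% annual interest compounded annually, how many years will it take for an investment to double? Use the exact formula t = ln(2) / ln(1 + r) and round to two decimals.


Doubling condition: (1 + r)^t = 2
Take ln of both sides: t × ln(1 + r) = ln(2)
t = ln(2) / ln(1 + r)
t = 0.693147 / 0.133131
t = 5.21

t = ln(2) / ln(1 + r) = 5.21 years


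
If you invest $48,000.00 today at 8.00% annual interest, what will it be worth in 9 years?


Future value formula: FV = PV × (1 + r)^t
FV = $48,000.00 × (1 + 0.08)^9
FV = $48,000.00 × 1.9990046
FV = $95,952.22

FV = PV × (1 + r)^t = $95,952.22


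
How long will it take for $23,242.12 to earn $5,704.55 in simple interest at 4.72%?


Rearrange the simple interest formula for t:
I = P × r × t  ⇒  t = I / (P × r)
t = $5,704.55 / ($23,242.12 × 0.0472)
t = 5.2

t = I/(P×r) = 5.2 years


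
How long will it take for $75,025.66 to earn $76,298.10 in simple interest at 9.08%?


Rearrange the simple interest formula for t:
I = P × r × t  ⇒  t = I / (P × r)
t = $76,298.10 / ($75,025.66 × 0.0908)
t = 11.2

t = I/(P×r) = 11.2 years


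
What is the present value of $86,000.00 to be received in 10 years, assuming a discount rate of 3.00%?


Present value formula: PV = FV / (1 + r)^t
PV = $86,000.00 / (1 + 0.03)^10
PV = $86,000.00 / 1.3439164
PV = $63,992.08

PV = FV / (1 + r)^t = $63,992.08


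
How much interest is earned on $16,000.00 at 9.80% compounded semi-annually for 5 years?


Compound interest earned = final amount − principal.
A = P(1 + r/n)^(nt) = $16,000.00 × (1 + 0.098/2)^(2 × 5) = $25,815.16
Interest = A − P = $25,815.16 − $16,000.00 = $9,815.16

Interest = A - P = $9,815.16


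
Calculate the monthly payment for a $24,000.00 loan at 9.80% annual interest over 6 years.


Loan payment formula: PMT = PV × r / (1 − (1 + r)^(−n))
Monthly rate r = 0.098/12 ≈ 0.00816667, n = 72 months
Denominator: 1 − (1 + 0.098/12)^(−72) = 0.443235
PMT = $24,000.00 × (0.098/12) / 0.443235
PMT = $442.20 per month

PMT = PV × r / (1-(1+r)^(-n)) = $442.20/month


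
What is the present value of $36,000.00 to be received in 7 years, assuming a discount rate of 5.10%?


Present value formula: PV = FV / (1 + r)^t
PV = $36,000.00 / (1 + 0.051)^7
PV = $36,000.00 / 1.416508
PV = $25,414.61

PV = FV / (1 + r)^t = $25,414.61


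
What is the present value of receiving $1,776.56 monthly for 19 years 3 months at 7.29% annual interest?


Present value of an ordinary annuity: PV = PMT × (1 − (1 + r)^(−n)) / r
Monthly rate r = 0.0729/12 = 0.006075, n = 231
PV = $1,776.56 × (1 − (1 + 0.0729/12)^(−231)) / (0.0729/12)
PV = $1,776.56 × 123.979582
PV = $220,257.17

PV = PMT × (1-(1+r)^(-n))/r = $220,257.17


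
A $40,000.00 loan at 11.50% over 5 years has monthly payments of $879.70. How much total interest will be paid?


Total paid over the life of the loan = PMT × n.
Total paid = $879.70 × 60 = $52,782.00
Total interest = total paid − principal = $52,782.00 − $40,000.00 = $12,782.00

Total interest = (PMT × n) - PV = $12,782.00


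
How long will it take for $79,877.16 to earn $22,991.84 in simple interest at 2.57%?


Rearrange the simple interest formula for t:
I = P × r × t  ⇒  t = I / (P × r)
t = $22,991.84 / ($79,877.16 × 0.0257)
t = 11.2

t = I/(P×r) = 11.2 years


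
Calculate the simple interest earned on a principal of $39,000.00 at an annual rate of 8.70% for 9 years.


Simple interest formula: I = P × r × t
I = $39,000.00 × 0.087 × 9
I = $30,537.00

I = P × r × t = $30,537.00


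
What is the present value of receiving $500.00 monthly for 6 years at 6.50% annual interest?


Present value of an ordinary annuity: PV = PMT × (1 − (1 + r)^(−n)) / r
Monthly rate r = 0.065/12 ≈ 0.00541667, n = 72
PV = $500.00 × (1 − (1 + 0.065/12)^(−72)) / (0.065/12)
PV = $500.00 × 59.488649
PV = $29,744.32

PV = PMT × (1-(1+r)^(-n))/r = $29,744.32


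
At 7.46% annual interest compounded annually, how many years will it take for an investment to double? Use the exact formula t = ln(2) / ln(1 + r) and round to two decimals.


Doubling condition: (1 + r)^t = 2
Take ln of both sides: t × ln(1 + r) = ln(2)
t = ln(2) / ln(1 + r)
t = 0.693147 / 0.071948
t = 9.63

t = ln(2) / ln(1 + r) = 9.63 years


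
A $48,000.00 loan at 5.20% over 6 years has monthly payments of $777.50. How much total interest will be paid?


Total paid over the life of the loan = PMT × n.
Total paid = $777.50 × 72 = $55,980.00
Total interest = total paid − principal = $55,980.00 − $48,000.00 = $7,980.00

Total interest = (PMT × n) - PV = $7,980.00


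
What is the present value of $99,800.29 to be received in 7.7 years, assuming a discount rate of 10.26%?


Present value formula: PV = FV / (1 + r)^t
PV = $99,800.29 / (1 + 0.1026)^7.7
PV = $99,800.29 / 2.121380
PV = $47,044.98

PV = FV / (1 + r)^t = $47,044.98


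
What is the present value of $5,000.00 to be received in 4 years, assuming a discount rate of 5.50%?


Present value formula: PV = FV / (1 + r)^t
PV = $5,000.00 / (1 + 0.055)^4
PV = $5,000.00 / 1.238825
PV = $4,036.08

PV = FV / (1 + r)^t = $4,036.08


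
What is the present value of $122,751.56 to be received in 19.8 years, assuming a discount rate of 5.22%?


Present value formula: PV = FV / (1 + r)^t
PV = $122,751.56 / (1 + 0.0522)^19.8
PV = $122,751.56 / 2.7387115
PV = $44,820.92

PV = FV / (1 + r)^t = $44,820.92


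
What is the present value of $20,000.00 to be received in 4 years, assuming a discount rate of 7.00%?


Present value formula: PV = FV / (1 + r)^t
PV = $20,000.00 / (1 + 0.07)^4
PV = $20,000.00 / 1.310796
PV = $15,257.90

PV = FV / (1 + r)^t = $15,257.90


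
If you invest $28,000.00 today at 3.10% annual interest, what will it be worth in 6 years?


Future value formula: FV = PV × (1 + r)^t
FV = $28,000.00 × (1 + 0.031)^6
FV = $28,000.00 × 1.201025
FV = $33,628.70

FV = PV × (1 + r)^t = $33,628.70


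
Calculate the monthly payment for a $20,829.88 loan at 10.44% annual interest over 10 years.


Loan payment formula: PMT = PV × r / (1 − (1 + r)^(−n))
Monthly rate r = 0.1044/12 = 0.0087, n = 120 months
Denominator: 1 − (1 + 0.1044/12)^(−120) = 0.646363
PMT = $20,829.88 × (0.1044/12) / 0.646363
PMT = $280.37 per month

PMT = PV × r / (1-(1+r)^(-n)) = $280.37/month


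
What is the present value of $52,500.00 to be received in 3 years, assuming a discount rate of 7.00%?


Present value formula: PV = FV / (1 + r)^t
PV = $52,500.00 / (1 + 0.07)^3
PV = $52,500.00 / 1.225043
PV = $42,855.64

PV = FV / (1 + r)^t = $42,855.64


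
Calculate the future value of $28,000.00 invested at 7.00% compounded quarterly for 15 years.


Compound interest formula: A = P(1 + r/n)^(nt)
A = $28,000.00 × (1 + 0.07/4)^(4 × 15)
Growth factor: (1 + 0.07/4)^60 = 2.8318163
A = $28,000.00 × 2.8318163
A = $79,290.86

A = P(1 + r/n)^(nt) = $79,290.86


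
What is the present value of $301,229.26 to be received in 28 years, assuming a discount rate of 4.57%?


Present value formula: PV = FV / (1 + r)^t
PV = $301,229.26 / (1 + 0.0457)^28
PV = $301,229.26 / 3.4946125
PV = $86,198.19

PV = FV / (1 + r)^t = $86,198.19


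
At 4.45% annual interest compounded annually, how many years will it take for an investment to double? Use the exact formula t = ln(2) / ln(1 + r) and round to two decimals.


Doubling condition: (1 + r)^t = 2
Take ln of both sides: t × ln(1 + r) = ln(2)
t = ln(2) / ln(1 + r)
t = 0.693147 / 0.043538
t = 15.92

t = ln(2) / ln(1 + r) = 15.92 years


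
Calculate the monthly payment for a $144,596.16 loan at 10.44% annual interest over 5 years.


Loan payment formula: PMT = PV × r / (1 − (1 + r)^(−n))
Monthly rate r = 0.1044/12 = 0.0087, n = 60 months
Denominator: 1 − (1 + 0.1044/12)^(−60) = 0.405326
PMT = $144,596.16 × (0.1044/12) / 0.405326
PMT = $3,103.64 per month

PMT = PV × r / (1-(1+r)^(-n)) = $3,103.64/month


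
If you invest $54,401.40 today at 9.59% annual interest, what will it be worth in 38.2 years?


Future value formula: FV = PV × (1 + r)^t
FV = $54,401.40 × (1 + 0.0959)^38.2
FV = $54,401.40 × 33.0559322
FV = $1,798,288.99

FV = PV × (1 + r)^t = $1,798,288.99


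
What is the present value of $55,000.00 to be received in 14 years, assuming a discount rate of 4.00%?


Present value formula: PV = FV / (1 + r)^t
PV = $55,000.00 / (1 + 0.04)^14
PV = $55,000.00 / 1.7316764
PV = $31,761.13

PV = FV / (1 + r)^t = $31,761.13


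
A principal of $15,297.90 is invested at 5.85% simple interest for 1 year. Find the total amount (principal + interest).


Total amount formula: A = P(1 + rt) = P + P·r·t
Interest: I = P × r × t = $15,297.90 × 0.0585 × 1 = $894.93
A = P + I = $15,297.90 + $894.93 = $16,192.83

A = P + I = P(1 + rt) = $16,192.83


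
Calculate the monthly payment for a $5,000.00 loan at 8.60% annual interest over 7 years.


Loan payment formula: PMT = PV × r / (1 − (1 + r)^(−n))
Monthly rate r = 0.086/12 ≈ 0.00716667, n = 84 months
Denominator: 1 − (1 + 0.086/12)^(−84) = 0.451108
PMT = $5,000.00 × (0.086/12) / 0.451108
PMT = $79.43 per month

PMT = PV × r / (1-(1+r)^(-n)) = $79.43/month


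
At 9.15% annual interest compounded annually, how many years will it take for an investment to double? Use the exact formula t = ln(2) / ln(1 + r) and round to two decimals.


Doubling condition: (1 + r)^t = 2
Take ln of both sides: t × ln(1 + r) = ln(2)
t = ln(2) / ln(1 + r)
t = 0.693147 / 0.087553
t = 7.92

t = ln(2) / ln(1 + r) = 7.92 years


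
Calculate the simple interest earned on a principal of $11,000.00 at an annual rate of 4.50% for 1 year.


Simple interest formula: I = P × r × t
I = $11,000.00 × 0.045 × 1
I = $495.00

I = P × r × t = $495.00


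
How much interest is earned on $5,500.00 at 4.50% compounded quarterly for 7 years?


Compound interest earned = final amount − principal.
A = P(1 + r/n)^(nt) = $5,500.00 × (1 + 0.045/4)^(4 × 7) = $7,523.18
Interest = A − P = $7,523.18 − $5,500.00 = $2,023.18

Interest = A - P = $2,023.18


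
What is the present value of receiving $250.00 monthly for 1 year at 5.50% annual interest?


Present value of an ordinary annuity: PV = PMT × (1 − (1 + r)^(−n)) / r
Monthly rate r = 0.055/12 ≈ 0.00458333, n = 12
PV = $250.00 × (1 − (1 + 0.055/12)^(−12)) / (0.055/12)
PV = $250.00 × 11.650017
PV = $2,912.50

PV = PMT × (1-(1+r)^(-n))/r = $2,912.50


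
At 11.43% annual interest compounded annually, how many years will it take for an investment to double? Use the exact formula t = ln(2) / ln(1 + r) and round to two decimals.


Doubling condition: (1 + r)^t = 2
Take ln of both sides: t × ln(1 + r) = ln(2)
t = ln(2) / ln(1 + r)
t = 0.693147 / 0.108226
t = 6.40

t = ln(2) / ln(1 + r) = 6.40 years


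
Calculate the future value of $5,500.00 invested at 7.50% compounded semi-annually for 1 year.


Compound interest formula: A = P(1 + r/n)^(nt)
A = $5,500.00 × (1 + 0.075/2)^(2 × 1)
Growth factor: (1 + 0.075/2)^2 = 1.076406
A = $5,500.00 × 1.076406
A = $5,920.23

A = P(1 + r/n)^(nt) = $5,920.23


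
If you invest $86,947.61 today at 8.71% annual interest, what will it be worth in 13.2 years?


Future value formula: FV = PV × (1 + r)^t
FV = $86,947.61 × (1 + 0.0871)^13.2
FV = $86,947.61 × 3.011323
FV = $261,827.34

FV = PV × (1 + r)^t = $261,827.34


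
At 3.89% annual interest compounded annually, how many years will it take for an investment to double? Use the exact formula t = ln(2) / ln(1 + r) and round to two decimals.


Doubling condition: (1 + r)^t = 2
Take ln of both sides: t × ln(1 + r) = ln(2)
t = ln(2) / ln(1 + r)
t = 0.693147 / 0.038162
t = 18.16

t = ln(2) / ln(1 + r) = 18.16 years


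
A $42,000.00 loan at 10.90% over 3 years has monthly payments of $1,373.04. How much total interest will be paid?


Total paid over the life of the loan = PMT × n.
Total paid = $1,373.04 × 36 = $49,429.44
Total interest = total paid − principal = $49,429.44 − $42,000.00 = $7,429.44

Total interest = (PMT × n) - PV = $7,429.44


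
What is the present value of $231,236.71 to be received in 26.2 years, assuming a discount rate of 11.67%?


Present value formula: PV = FV / (1 + r)^t
PV = $231,236.71 / (1 + 0.1167)^26.2
PV = $231,236.71 / 18.027551
PV = $12,826.85

PV = FV / (1 + r)^t = $12,826.85


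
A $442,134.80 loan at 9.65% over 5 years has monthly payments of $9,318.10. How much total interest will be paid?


Total paid over the life of the loan = PMT × n.
Total paid = $9,318.10 × 60 = $559,086.00
Total interest = total paid − principal = $559,086.00 − $442,134.80 = $116,951.20

Total interest = (PMT × n) - PV = $116,951.20


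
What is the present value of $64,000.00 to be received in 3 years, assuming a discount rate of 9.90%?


Present value formula: PV = FV / (1 + r)^t
PV = $64,000.00 / (1 + 0.099)^3
PV = $64,000.00 / 1.3273733
PV = $48,215.52

PV = FV / (1 + r)^t = $48,215.52


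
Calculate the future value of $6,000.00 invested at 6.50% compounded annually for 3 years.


Compound interest formula: A = P(1 + r/n)^(nt)
A = $6,000.00 × (1 + 0.065/1)^(1 × 3)
Growth factor: (1 + 0.065/1)^3 = 1.207950
A = $6,000.00 × 1.207950
A = $7,247.70

A = P(1 + r/n)^(nt) = $7,247.70


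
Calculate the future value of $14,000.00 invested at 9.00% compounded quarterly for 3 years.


Compound interest formula: A = P(1 + r/n)^(nt)
A = $14,000.00 × (1 + 0.09/4)^(4 × 3)
Growth factor: (1 + 0.09/4)^12 = 1.306050
A = $14,000.00 × 1.306050
A = $18,284.70

A = P(1 + r/n)^(nt) = $18,284.70


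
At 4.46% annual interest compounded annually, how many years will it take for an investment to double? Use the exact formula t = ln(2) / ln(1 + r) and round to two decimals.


Doubling condition: (1 + r)^t = 2
Take ln of both sides: t × ln(1 + r) = ln(2)
t = ln(2) / ln(1 + r)
t = 0.693147 / 0.043634
t = 15.89

t = ln(2) / ln(1 + r) = 15.89 years


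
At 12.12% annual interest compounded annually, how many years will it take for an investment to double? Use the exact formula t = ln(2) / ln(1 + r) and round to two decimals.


Doubling condition: (1 + r)^t = 2
Take ln of both sides: t × ln(1 + r) = ln(2)
t = ln(2) / ln(1 + r)
t = 0.693147 / 0.114400
t = 6.06

t = ln(2) / ln(1 + r) = 6.06 years


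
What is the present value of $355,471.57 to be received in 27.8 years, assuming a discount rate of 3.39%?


Present value formula: PV = FV / (1 + r)^t
PV = $355,471.57 / (1 + 0.0339)^27.8
PV = $355,471.57 / 2.5264068
PV = $140,702.43

PV = FV / (1 + r)^t = $140,702.43


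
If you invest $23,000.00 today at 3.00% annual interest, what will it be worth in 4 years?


Future value formula: FV = PV × (1 + r)^t
FV = $23,000.00 × (1 + 0.03)^4
FV = $23,000.00 × 1.1255088
FV = $25,886.70

FV = PV × (1 + r)^t = $25,886.70


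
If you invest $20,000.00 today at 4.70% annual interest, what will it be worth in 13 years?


Future value formula: FV = PV × (1 + r)^t
FV = $20,000.00 × (1 + 0.047)^13
FV = $20,000.00 × 1.816799
FV = $36,335.98

FV = PV × (1 + r)^t = $36,335.98


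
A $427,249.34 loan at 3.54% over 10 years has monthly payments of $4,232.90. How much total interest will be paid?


Total paid over the life of the loan = PMT × n.
Total paid = $4,232.90 × 120 = $507,948.00
Total interest = total paid − principal = $507,948.00 − $427,249.34 = $80,698.66

Total interest = (PMT × n) - PV = $80,698.66


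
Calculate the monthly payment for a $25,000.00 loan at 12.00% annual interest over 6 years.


Loan payment formula: PMT = PV × r / (1 − (1 + r)^(−n))
Monthly rate r = 0.12/12 = 0.01, n = 72 months
Denominator: 1 − (1 + 0.12/12)^(−72) = 0.511504
PMT = $25,000.00 × (0.12/12) / 0.511504
PMT = $488.75 per month

PMT = PV × r / (1-(1+r)^(-n)) = $488.75/month


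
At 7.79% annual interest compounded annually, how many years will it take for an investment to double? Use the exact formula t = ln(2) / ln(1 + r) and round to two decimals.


Doubling condition: (1 + r)^t = 2
Take ln of both sides: t × ln(1 + r) = ln(2)
t = ln(2) / ln(1 + r)
t = 0.693147 / 0.075015
t = 9.24

t = ln(2) / ln(1 + r) = 9.24 years


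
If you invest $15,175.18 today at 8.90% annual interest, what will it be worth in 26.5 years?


Future value formula: FV = PV × (1 + r)^t
FV = $15,175.18 × (1 + 0.089)^26.5
FV = $15,175.18 × 9.577206
FV = $145,335.82

FV = PV × (1 + r)^t = $145,335.82


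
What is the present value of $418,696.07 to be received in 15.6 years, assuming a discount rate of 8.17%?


Present value formula: PV = FV / (1 + r)^t
PV = $418,696.07 / (1 + 0.0817)^15.6
PV = $418,696.07 / 3.4046035
PV = $122,979.39

PV = FV / (1 + r)^t = $122,979.39


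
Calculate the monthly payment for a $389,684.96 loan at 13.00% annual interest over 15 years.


Loan payment formula: PMT = PV × r / (1 − (1 + r)^(−n))
Monthly rate r = 0.13/12 ≈ 0.01083333, n = 180 months
Denominator: 1 − (1 + 0.13/12)^(−180) = 0.856226
PMT = $389,684.96 × (0.13/12) / 0.856226
PMT = $4,930.46 per month

PMT = PV × r / (1-(1+r)^(-n)) = $4,930.46/month


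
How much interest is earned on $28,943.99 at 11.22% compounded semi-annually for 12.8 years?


Compound interest earned = final amount − principal.
A = P(1 + r/n)^(nt) = $28,943.99 × (1 + 0.1122/2)^(2 × 12.8) = $117,059.72
Interest = A − P = $117,059.72 − $28,943.99 = $88,115.73

Interest = A - P = $88,115.73


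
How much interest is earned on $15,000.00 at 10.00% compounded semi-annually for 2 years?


Compound interest earned = final amount − principal.
A = P(1 + r/n)^(nt) = $15,000.00 × (1 + 0.1/2)^(2 × 2) = $18,232.59
Interest = A − P = $18,232.59 − $15,000.00 = $3,232.59

Interest = A - P = $3,232.59


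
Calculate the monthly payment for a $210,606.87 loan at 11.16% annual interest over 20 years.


Loan payment formula: PMT = PV × r / (1 − (1 + r)^(−n))
Monthly rate r = 0.1116/12 = 0.0093, n = 240 months
Denominator: 1 − (1 + 0.1116/12)^(−240) = 0.891574
PMT = $210,606.87 × (0.1116/12) / 0.891574
PMT = $2,196.84 per month

PMT = PV × r / (1-(1+r)^(-n)) = $2,196.84/month


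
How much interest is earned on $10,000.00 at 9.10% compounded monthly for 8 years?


Compound interest earned = final amount − principal.
A = P(1 + r/n)^(nt) = $10,000.00 × (1 + 0.091/12)^(12 × 8) = $20,652.55
Interest = A − P = $20,652.55 − $10,000.00 = $10,652.55

Interest = A - P = $10,652.55


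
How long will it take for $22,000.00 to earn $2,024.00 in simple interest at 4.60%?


Rearrange the simple interest formula for t:
I = P × r × t  ⇒  t = I / (P × r)
t = $2,024.00 / ($22,000.00 × 0.046)
t = 2

t = I/(P×r) = 2 years


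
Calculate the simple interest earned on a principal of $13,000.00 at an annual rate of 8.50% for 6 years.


Simple interest formula: I = P × r × t
I = $13,000.00 × 0.085 × 6
I = $6,630.00

I = P × r × t = $6,630.00


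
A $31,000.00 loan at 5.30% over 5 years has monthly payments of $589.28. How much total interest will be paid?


Total paid over the life of the loan = PMT × n.
Total paid = $589.28 × 60 = $35,356.80
Total interest = total paid − principal = $35,356.80 − $31,000.00 = $4,356.80

Total interest = (PMT × n) - PV = $4,356.80


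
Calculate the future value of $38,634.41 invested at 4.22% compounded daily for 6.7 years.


Compound interest formula: A = P(1 + r/n)^(nt)
A = $38,634.41 × (1 + 0.0422/365)^(365 × 6.7)
Growth factor: (1 + 0.0422/365)^2445.5 = 1.3267385
A = $38,634.41 × 1.3267385
A = $51,257.76

A = P(1 + r/n)^(nt) = $51,257.76


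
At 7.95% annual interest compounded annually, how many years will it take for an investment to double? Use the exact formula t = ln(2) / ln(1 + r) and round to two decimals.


Doubling condition: (1 + r)^t = 2
Take ln of both sides: t × ln(1 + r) = ln(2)
t = ln(2) / ln(1 + r)
t = 0.693147 / 0.076498
t = 9.06

t = ln(2) / ln(1 + r) = 9.06 years


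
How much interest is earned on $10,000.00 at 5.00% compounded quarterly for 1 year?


Compound interest earned = final amount − principal.
A = P(1 + r/n)^(nt) = $10,000.00 × (1 + 0.05/4)^(4 × 1) = $10,509.45
Interest = A − P = $10,509.45 − $10,000.00 = $509.45

Interest = A - P = $509.45


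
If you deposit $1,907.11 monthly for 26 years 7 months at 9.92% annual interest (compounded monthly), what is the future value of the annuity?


Future value of an ordinary annuity: FV = PMT × ((1 + r)^n − 1) / r
Monthly rate r = 0.0992/12 ≈ 0.00826667, n = 319
FV = $1,907.11 × ((1 + 0.0992/12)^319 − 1) / (0.0992/12)
FV = $1,907.11 × 1550.989811
FV = $2,957,908.18

FV = PMT × ((1+r)^n - 1)/r = $2,957,908.18


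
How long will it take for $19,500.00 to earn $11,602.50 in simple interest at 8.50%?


Rearrange the simple interest formula for t:
I = P × r × t  ⇒  t = I / (P × r)
t = $11,602.50 / ($19,500.00 × 0.085)
t = 7

t = I/(P×r) = 7 years


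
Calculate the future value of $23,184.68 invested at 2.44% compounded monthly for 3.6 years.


Compound interest formula: A = P(1 + r/n)^(nt)
A = $23,184.68 × (1 + 0.0244/12)^(12 × 3.6)
Growth factor: (1 + 0.0244/12)^43.2 = 1.091716
A = $23,184.68 × 1.091716
A = $25,311.09

A = P(1 + r/n)^(nt) = $25,311.09


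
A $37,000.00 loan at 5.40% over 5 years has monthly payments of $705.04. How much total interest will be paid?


Total paid over the life of the loan = PMT × n.
Total paid = $705.04 × 60 = $42,302.40
Total interest = total paid − principal = $42,302.40 − $37,000.00 = $5,302.40

Total interest = (PMT × n) - PV = $5,302.40


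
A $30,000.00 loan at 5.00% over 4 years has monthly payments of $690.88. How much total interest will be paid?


Total paid over the life of the loan = PMT × n.
Total paid = $690.88 × 48 = $33,162.24
Total interest = total paid − principal = $33,162.24 − $30,000.00 = $3,162.24

Total interest = (PMT × n) - PV = $3,162.24


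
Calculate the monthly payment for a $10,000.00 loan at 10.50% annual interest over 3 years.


Loan payment formula: PMT = PV × r / (1 − (1 + r)^(−n))
Monthly rate r = 0.105/12 = 0.00875, n = 36 months
Denominator: 1 − (1 + 0.105/12)^(−36) = 0.269211
PMT = $10,000.00 × (0.105/12) / 0.269211
PMT = $325.02 per month

PMT = PV × r / (1-(1+r)^(-n)) = $325.02/month


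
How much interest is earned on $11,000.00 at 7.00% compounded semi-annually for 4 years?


Compound interest earned = final amount − principal.
A = P(1 + r/n)^(nt) = $11,000.00 × (1 + 0.07/2)^(2 × 4) = $14,484.90
Interest = A − P = $14,484.90 − $11,000.00 = $3,484.90

Interest = A - P = $3,484.90


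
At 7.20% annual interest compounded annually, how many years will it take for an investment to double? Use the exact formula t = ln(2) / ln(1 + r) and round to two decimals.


Doubling condition: (1 + r)^t = 2
Take ln of both sides: t × ln(1 + r) = ln(2)
t = ln(2) / ln(1 + r)
t = 0.693147 / 0.069526
t = 9.97

t = ln(2) / ln(1 + r) = 9.97 years


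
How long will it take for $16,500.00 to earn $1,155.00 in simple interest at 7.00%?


Rearrange the simple interest formula for t:
I = P × r × t  ⇒  t = I / (P × r)
t = $1,155.00 / ($16,500.00 × 0.07)
t = 1

t = I/(P×r) = 1 year


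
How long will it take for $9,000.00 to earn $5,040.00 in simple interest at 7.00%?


Rearrange the simple interest formula for t:
I = P × r × t  ⇒  t = I / (P × r)
t = $5,040.00 / ($9,000.00 × 0.07)
t = 8

t = I/(P×r) = 8 years


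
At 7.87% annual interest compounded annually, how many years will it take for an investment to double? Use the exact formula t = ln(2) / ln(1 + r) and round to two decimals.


Doubling condition: (1 + r)^t = 2
Take ln of both sides: t × ln(1 + r) = ln(2)
t = ln(2) / ln(1 + r)
t = 0.693147 / 0.075757
t = 9.15

t = ln(2) / ln(1 + r) = 9.15 years


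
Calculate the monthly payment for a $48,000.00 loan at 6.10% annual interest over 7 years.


Loan payment formula: PMT = PV × r / (1 − (1 + r)^(−n))
Monthly rate r = 0.061/12 ≈ 0.00508333, n = 84 months
Denominator: 1 − (1 + 0.061/12)^(−84) = 0.346830
PMT = $48,000.00 × (0.061/12) / 0.346830
PMT = $703.51 per month

PMT = PV × r / (1-(1+r)^(-n)) = $703.51/month


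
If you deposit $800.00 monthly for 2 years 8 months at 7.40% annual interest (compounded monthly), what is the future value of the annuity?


Future value of an ordinary annuity: FV = PMT × ((1 + r)^n − 1) / r
Monthly rate r = 0.074/12 ≈ 0.00616667, n = 32
FV = $800.00 × ((1 + 0.074/12)^32 − 1) / (0.074/12)
FV = $800.00 × 35.256017
FV = $28,204.81

FV = PMT × ((1+r)^n - 1)/r = $28,204.81


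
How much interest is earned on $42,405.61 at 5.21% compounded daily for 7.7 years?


Compound interest earned = final amount − principal.
A = P(1 + r/n)^(nt) = $42,405.61 × (1 + 0.0521/365)^(365 × 7.7) = $63,333.98
Interest = A − P = $63,333.98 − $42,405.61 = $20,928.37

Interest = A - P = $20,928.37


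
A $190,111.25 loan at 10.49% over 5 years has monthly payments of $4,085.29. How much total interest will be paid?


Total paid over the life of the loan = PMT × n.
Total paid = $4,085.29 × 60 = $245,117.40
Total interest = total paid − principal = $245,117.40 − $190,111.25 = $55,006.15

Total interest = (PMT × n) - PV = $55,006.15


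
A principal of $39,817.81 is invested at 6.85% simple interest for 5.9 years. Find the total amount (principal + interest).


Total amount formula: A = P(1 + rt) = P + P·r·t
Interest: I = P × r × t = $39,817.81 × 0.0685 × 5.9 = $16,092.37
A = P + I = $39,817.81 + $16,092.37 = $55,910.18

A = P + I = P(1 + rt) = $55,910.18


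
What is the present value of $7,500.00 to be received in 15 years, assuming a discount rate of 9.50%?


Present value formula: PV = FV / (1 + r)^t
PV = $7,500.00 / (1 + 0.095)^15
PV = $7,500.00 / 3.901322
PV = $1,922.43

PV = FV / (1 + r)^t = $1,922.43


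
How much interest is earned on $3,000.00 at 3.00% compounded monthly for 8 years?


Compound interest earned = final amount − principal.
A = P(1 + r/n)^(nt) = $3,000.00 × (1 + 0.03/12)^(12 × 8) = $3,812.61
Interest = A − P = $3,812.61 − $3,000.00 = $812.61

Interest = A - P = $812.61


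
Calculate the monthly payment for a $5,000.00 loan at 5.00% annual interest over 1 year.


Loan payment formula: PMT = PV × r / (1 − (1 + r)^(−n))
Monthly rate r = 0.05/12 ≈ 0.00416667, n = 12 months
Denominator: 1 − (1 + 0.05/12)^(−12) = 0.048672
PMT = $5,000.00 × (0.05/12) / 0.048672
PMT = $428.04 per month

PMT = PV × r / (1-(1+r)^(-n)) = $428.04/month


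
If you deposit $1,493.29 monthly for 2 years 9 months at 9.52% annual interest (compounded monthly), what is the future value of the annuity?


Future value of an ordinary annuity: FV = PMT × ((1 + r)^n − 1) / r
Monthly rate r = 0.0952/12 ≈ 0.00793333, n = 33
FV = $1,493.29 × ((1 + 0.0952/12)^33 − 1) / (0.0952/12)
FV = $1,493.29 × 37.553596
FV = $56,078.41

FV = PMT × ((1+r)^n - 1)/r = $56,078.41


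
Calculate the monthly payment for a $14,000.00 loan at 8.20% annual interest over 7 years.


Loan payment formula: PMT = PV × r / (1 − (1 + r)^(−n))
Monthly rate r = 0.082/12 ≈ 0.00683333, n = 84 months
Denominator: 1 − (1 + 0.082/12)^(−84) = 0.435631
PMT = $14,000.00 × (0.082/12) / 0.435631
PMT = $219.60 per month

PMT = PV × r / (1-(1+r)^(-n)) = $219.60/month


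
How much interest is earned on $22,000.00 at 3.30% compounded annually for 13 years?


Compound interest earned = final amount − principal.
A = P(1 + r/n)^(nt) = $22,000.00 × (1 + 0.033/1)^(1 × 13) = $33,552.65
Interest = A − P = $33,552.65 − $22,000.00 = $11,552.65

Interest = A - P = $11,552.65


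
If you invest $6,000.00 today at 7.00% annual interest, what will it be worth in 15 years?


Future value formula: FV = PV × (1 + r)^t
FV = $6,000.00 × (1 + 0.07)^15
FV = $6,000.00 × 2.759032
FV = $16,554.19

FV = PV × (1 + r)^t = $16,554.19


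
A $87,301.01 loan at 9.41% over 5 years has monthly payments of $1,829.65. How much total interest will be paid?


Total paid over the life of the loan = PMT × n.
Total paid = $1,829.65 × 60 = $109,779.00
Total interest = total paid − principal = $109,779.00 − $87,301.01 = $22,477.99

Total interest = (PMT × n) - PV = $22,477.99


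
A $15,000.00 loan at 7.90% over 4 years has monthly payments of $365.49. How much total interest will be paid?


Total paid over the life of the loan = PMT × n.
Total paid = $365.49 × 48 = $17,543.52
Total interest = total paid − principal = $17,543.52 − $15,000.00 = $2,543.52

Total interest = (PMT × n) - PV = $2,543.52


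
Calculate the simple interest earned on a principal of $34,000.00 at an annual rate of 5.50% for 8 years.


Simple interest formula: I = P × r × t
I = $34,000.00 × 0.055 × 8
I = $14,960.00

I = P × r × t = $14,960.00


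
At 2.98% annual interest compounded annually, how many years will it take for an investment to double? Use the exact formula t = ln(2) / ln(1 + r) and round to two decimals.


Doubling condition: (1 + r)^t = 2
Take ln of both sides: t × ln(1 + r) = ln(2)
t = ln(2) / ln(1 + r)
t = 0.693147 / 0.029365
t = 23.60

t = ln(2) / ln(1 + r) = 23.60 years


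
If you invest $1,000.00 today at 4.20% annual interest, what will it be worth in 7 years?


Future value formula: FV = PV × (1 + r)^t
FV = $1,000.00 × (1 + 0.042)^7
FV = $1,000.00 × 1.333749
FV = $1,333.75

FV = PV × (1 + r)^t = $1,333.75


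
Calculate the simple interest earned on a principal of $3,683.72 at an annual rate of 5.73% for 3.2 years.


Simple interest formula: I = P × r × t
I = $3,683.72 × 0.0573 × 3.2
I = $675.45

I = P × r × t = $675.45
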